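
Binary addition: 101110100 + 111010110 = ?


Align and add column by column (LSB to MSB, carry propagating):
  0101110100
+ 0111010110
  ----------
  col 0: 0 + 0 + 0 (carry in) = 0 → bit 0, carry out 0
  col 1: 0 + 1 + 0 (carry in) = 1 → bit 1, carry out 0
  col 2: 1 + 1 + 0 (carry in) = 2 → bit 0, carry out 1
  col 3: 0 + 0 + 1 (carry in) = 1 → bit 1, carry out 0
  col 4: 1 + 1 + 0 (carry in) = 2 → bit 0, carry out 1
  col 5: 1 + 0 + 1 (carry in) = 2 → bit 0, carry out 1
  col 6: 1 + 1 + 1 (carry in) = 3 → bit 1, carry out 1
  col 7: 0 + 1 + 1 (carry in) = 2 → bit 0, carry out 1
  col 8: 1 + 1 + 1 (carry in) = 3 → bit 1, carry out 1
  col 9: 0 + 0 + 1 (carry in) = 1 → bit 1, carry out 0
Reading bits MSB→LSB: 1101001010
Strip leading zeros: 1101001010
= 1101001010


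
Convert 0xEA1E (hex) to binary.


Each hex digit → 4 binary bits:
  E = 1110
  A = 1010
  1 = 0001
  E = 1110
Concatenate: 1110 1010 0001 1110
= 1110101000011110


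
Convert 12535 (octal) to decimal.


Positional values:
Position 0: 5 × 8^0 = 5
Position 1: 3 × 8^1 = 24
Position 2: 5 × 8^2 = 320
Position 3: 2 × 8^3 = 1024
Position 4: 1 × 8^4 = 4096
Sum = 5 + 24 + 320 + 1024 + 4096
= 5469


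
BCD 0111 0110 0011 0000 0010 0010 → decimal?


Each 4-bit group → digit:
  0111 → 7
  0110 → 6
  0011 → 3
  0000 → 0
  0010 → 2
  0010 → 2
= 763022


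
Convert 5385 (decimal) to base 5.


Divide by 5 repeatedly:
5385 ÷ 5 = 1077 remainder 0
1077 ÷ 5 = 215 remainder 2
215 ÷ 5 = 43 remainder 0
43 ÷ 5 = 8 remainder 3
8 ÷ 5 = 1 remainder 3
1 ÷ 5 = 0 remainder 1
Reading remainders bottom-up:
= 133020


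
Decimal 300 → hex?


Divide by 16 repeatedly:
300 ÷ 16 = 18 remainder 12 (C)
18 ÷ 16 = 1 remainder 2 (2)
1 ÷ 16 = 0 remainder 1 (1)
Reading remainders bottom-up:
= 0x12C


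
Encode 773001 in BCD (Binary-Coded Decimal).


Each digit → 4-bit binary:
  7 → 0111
  7 → 0111
  3 → 0011
  0 → 0000
  0 → 0000
  1 → 0001
= 0111 0111 0011 0000 0000 0001


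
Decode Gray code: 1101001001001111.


Gray code: 1101001001001111
MSB stays the same: 1
Each subsequent bit = prev_binary XOR current_gray:
  B[1] = 1 XOR 1 = 0
  B[2] = 0 XOR 0 = 0
  B[3] = 0 XOR 1 = 1
  B[4] = 1 XOR 0 = 1
  B[5] = 1 XOR 0 = 1
  B[6] = 1 XOR 1 = 0
  B[7] = 0 XOR 0 = 0
  B[8] = 0 XOR 0 = 0
  B[9] = 0 XOR 1 = 1
  B[10] = 1 XOR 0 = 1
  B[11] = 1 XOR 0 = 1
  B[12] = 1 XOR 1 = 0
  B[13] = 0 XOR 1 = 1
  B[14] = 1 XOR 1 = 0
  B[15] = 0 XOR 1 = 1
= 1001110001110101 (40053 decimal)


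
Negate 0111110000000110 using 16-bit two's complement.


Original: 0111110000000110
Step 1 - Invert all bits: 1000001111111001
Step 2 - Add 1: 1000001111111001 + 1
= 1000001111111010 (represents -31750)


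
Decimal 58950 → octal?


Divide by 8 repeatedly:
58950 ÷ 8 = 7368 remainder 6
7368 ÷ 8 = 921 remainder 0
921 ÷ 8 = 115 remainder 1
115 ÷ 8 = 14 remainder 3
14 ÷ 8 = 1 remainder 6
1 ÷ 8 = 0 remainder 1
Reading remainders bottom-up:
= 0o163106


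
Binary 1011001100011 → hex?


Group into 4-bit nibbles: 0001011001100011
  0001 = 1
  0110 = 6
  0110 = 6
  0011 = 3
= 0x1663


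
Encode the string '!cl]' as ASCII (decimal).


String: '!cl]'  (4 characters)
Per-character ASCII lookup:
  '!': special character: '!' = 33
  'c': lowercase starts at 97: 'c' = 97 + 2 = 99
  'l': lowercase starts at 97: 'l' = 97 + 11 = 108
  ']': special character: ']' = 93
= 33 99 108 93


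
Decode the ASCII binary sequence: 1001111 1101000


Codes (binary): 1001111 1101000
Per-code ASCII lookup:
  1001111 = 79  (range 65-90: uppercase, 79 - 65 = 14) → 'O'
  1101000 = 104  (range 97-122: lowercase, 104 - 97 = 7) → 'h'
= 'Oh'


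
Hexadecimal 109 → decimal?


Positional values:
Position 0: 9 × 16^0 = 9 × 1 = 9
Position 1: 0 × 16^1 = 0 × 16 = 0
Position 2: 1 × 16^2 = 1 × 256 = 256
Sum = 9 + 0 + 256
= 265


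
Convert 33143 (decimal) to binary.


Divide by 2 repeatedly:
33143 ÷ 2 = 16571 remainder 1
16571 ÷ 2 = 8285 remainder 1
8285 ÷ 2 = 4142 remainder 1
4142 ÷ 2 = 2071 remainder 0
2071 ÷ 2 = 1035 remainder 1
1035 ÷ 2 = 517 remainder 1
517 ÷ 2 = 258 remainder 1
258 ÷ 2 = 129 remainder 0
129 ÷ 2 = 64 remainder 1
64 ÷ 2 = 32 remainder 0
32 ÷ 2 = 16 remainder 0
16 ÷ 2 = 8 remainder 0
8 ÷ 2 = 4 remainder 0
4 ÷ 2 = 2 remainder 0
2 ÷ 2 = 1 remainder 0
1 ÷ 2 = 0 remainder 1
Reading remainders bottom-up:
= 1000000101110111


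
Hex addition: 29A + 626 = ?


Align and add column by column (LSB to MSB, each column mod 16 with carry):
  029A
+ 0626
  ----
  col 0: A(10) + 6(6) + 0 (carry in) = 16 → 0(0), carry out 1
  col 1: 9(9) + 2(2) + 1 (carry in) = 12 → C(12), carry out 0
  col 2: 2(2) + 6(6) + 0 (carry in) = 8 → 8(8), carry out 0
  col 3: 0(0) + 0(0) + 0 (carry in) = 0 → 0(0), carry out 0
Reading digits MSB→LSB: 08C0
Strip leading zeros: 8C0
= 0x8C0


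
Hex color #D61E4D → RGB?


Hex: #D61E4D
R = D6₁₆ = 214
G = 1E₁₆ = 30
B = 4D₁₆ = 77
= RGB(214, 30, 77)


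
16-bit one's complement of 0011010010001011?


Original: 0011010010001011
Invert all bits:
  bit 0: 0 → 1
  bit 1: 0 → 1
  bit 2: 1 → 0
  bit 3: 1 → 0
  bit 4: 0 → 1
  bit 5: 1 → 0
  bit 6: 0 → 1
  bit 7: 0 → 1
  bit 8: 1 → 0
  bit 9: 0 → 1
  bit 10: 0 → 1
  bit 11: 0 → 1
  bit 12: 1 → 0
  bit 13: 0 → 1
  bit 14: 1 → 0
  bit 15: 1 → 0
= 1100101101110100


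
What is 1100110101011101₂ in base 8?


Group into 3-bit groups: 001100110101011101
  001 = 1
  100 = 4
  110 = 6
  101 = 5
  011 = 3
  101 = 5
= 0o146535


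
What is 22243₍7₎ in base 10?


Positional values (base 7):
  3 × 7^0 = 3 × 1 = 3
  4 × 7^1 = 4 × 7 = 28
  2 × 7^2 = 2 × 49 = 98
  2 × 7^3 = 2 × 343 = 686
  2 × 7^4 = 2 × 2401 = 4802
Sum = 3 + 28 + 98 + 686 + 4802
= 5617


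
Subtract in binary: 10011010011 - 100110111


Align and subtract column by column (LSB to MSB, borrowing when needed):
  10011010011
- 00100110111
  -----------
  col 0: (1 - 0 borrow-in) - 1 → 1 - 1 = 0, borrow out 0
  col 1: (1 - 0 borrow-in) - 1 → 1 - 1 = 0, borrow out 0
  col 2: (0 - 0 borrow-in) - 1 → borrow from next column: (0+2) - 1 = 1, borrow out 1
  col 3: (0 - 1 borrow-in) - 0 → borrow from next column: (-1+2) - 0 = 1, borrow out 1
  col 4: (1 - 1 borrow-in) - 1 → borrow from next column: (0+2) - 1 = 1, borrow out 1
  col 5: (0 - 1 borrow-in) - 1 → borrow from next column: (-1+2) - 1 = 0, borrow out 1
  col 6: (1 - 1 borrow-in) - 0 → 0 - 0 = 0, borrow out 0
  col 7: (1 - 0 borrow-in) - 0 → 1 - 0 = 1, borrow out 0
  col 8: (0 - 0 borrow-in) - 1 → borrow from next column: (0+2) - 1 = 1, borrow out 1
  col 9: (0 - 1 borrow-in) - 0 → borrow from next column: (-1+2) - 0 = 1, borrow out 1
  col 10: (1 - 1 borrow-in) - 0 → 0 - 0 = 0, borrow out 0
Reading bits MSB→LSB: 01110011100
Strip leading zeros: 1110011100
= 1110011100


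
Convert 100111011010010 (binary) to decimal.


Positional values:
Bit 1: 1 × 2^1 = 2
Bit 4: 1 × 2^4 = 16
Bit 6: 1 × 2^6 = 64
Bit 7: 1 × 2^7 = 128
Bit 9: 1 × 2^9 = 512
Bit 10: 1 × 2^10 = 1024
Bit 11: 1 × 2^11 = 2048
Bit 14: 1 × 2^14 = 16384
Sum = 2 + 16 + 64 + 128 + 512 + 1024 + 2048 + 16384
= 20178


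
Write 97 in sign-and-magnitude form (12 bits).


Sign bit: 0 (positive)
Magnitude: 97 = 00001100001
= 000001100001


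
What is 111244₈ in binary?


Each octal digit → 3 binary bits:
  1 = 001
  1 = 001
  1 = 001
  2 = 010
  4 = 100
  4 = 100
Concatenate: 001 001 001 010 100 100
= 001001001010100100


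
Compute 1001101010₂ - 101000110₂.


Align and subtract column by column (LSB to MSB, borrowing when needed):
  1001101010
- 0101000110
  ----------
  col 0: (0 - 0 borrow-in) - 0 → 0 - 0 = 0, borrow out 0
  col 1: (1 - 0 borrow-in) - 1 → 1 - 1 = 0, borrow out 0
  col 2: (0 - 0 borrow-in) - 1 → borrow from next column: (0+2) - 1 = 1, borrow out 1
  col 3: (1 - 1 borrow-in) - 0 → 0 - 0 = 0, borrow out 0
  col 4: (0 - 0 borrow-in) - 0 → 0 - 0 = 0, borrow out 0
  col 5: (1 - 0 borrow-in) - 0 → 1 - 0 = 1, borrow out 0
  col 6: (1 - 0 borrow-in) - 1 → 1 - 1 = 0, borrow out 0
  col 7: (0 - 0 borrow-in) - 0 → 0 - 0 = 0, borrow out 0
  col 8: (0 - 0 borrow-in) - 1 → borrow from next column: (0+2) - 1 = 1, borrow out 1
  col 9: (1 - 1 borrow-in) - 0 → 0 - 0 = 0, borrow out 0
Reading bits MSB→LSB: 0100100100
Strip leading zeros: 100100100
= 100100100


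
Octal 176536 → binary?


Each octal digit → 3 binary bits:
  1 = 001
  7 = 111
  6 = 110
  5 = 101
  3 = 011
  6 = 110
Concatenate: 001 111 110 101 011 110
= 001111110101011110


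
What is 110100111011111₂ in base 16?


Group into 4-bit nibbles: 0110100111011111
  0110 = 6
  1001 = 9
  1101 = D
  1111 = F
= 0x69DF


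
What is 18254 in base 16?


Divide by 16 repeatedly:
18254 ÷ 16 = 1140 remainder 14 (E)
1140 ÷ 16 = 71 remainder 4 (4)
71 ÷ 16 = 4 remainder 7 (7)
4 ÷ 16 = 0 remainder 4 (4)
Reading remainders bottom-up:
= 0x474E


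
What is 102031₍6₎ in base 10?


Positional values (base 6):
  1 × 6^0 = 1 × 1 = 1
  3 × 6^1 = 3 × 6 = 18
  0 × 6^2 = 0 × 36 = 0
  2 × 6^3 = 2 × 216 = 432
  0 × 6^4 = 0 × 1296 = 0
  1 × 6^5 = 1 × 7776 = 7776
Sum = 1 + 18 + 0 + 432 + 0 + 7776
= 8227


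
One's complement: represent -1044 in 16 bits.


Original: 0000010000010100
Invert all bits:
  bit 0: 0 → 1
  bit 1: 0 → 1
  bit 2: 0 → 1
  bit 3: 0 → 1
  bit 4: 0 → 1
  bit 5: 1 → 0
  bit 6: 0 → 1
  bit 7: 0 → 1
  bit 8: 0 → 1
  bit 9: 0 → 1
  bit 10: 0 → 1
  bit 11: 1 → 0
  bit 12: 0 → 1
  bit 13: 1 → 0
  bit 14: 0 → 1
  bit 15: 0 → 1
= 1111101111101011


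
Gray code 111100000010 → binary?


Gray code: 111100000010
MSB stays the same: 1
Each subsequent bit = prev_binary XOR current_gray:
  B[1] = 1 XOR 1 = 0
  B[2] = 0 XOR 1 = 1
  B[3] = 1 XOR 1 = 0
  B[4] = 0 XOR 0 = 0
  B[5] = 0 XOR 0 = 0
  B[6] = 0 XOR 0 = 0
  B[7] = 0 XOR 0 = 0
  B[8] = 0 XOR 0 = 0
  B[9] = 0 XOR 0 = 0
  B[10] = 0 XOR 1 = 1
  B[11] = 1 XOR 0 = 1
= 101000000011 (2563 decimal)


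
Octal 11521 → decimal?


Positional values:
Position 0: 1 × 8^0 = 1
Position 1: 2 × 8^1 = 16
Position 2: 5 × 8^2 = 320
Position 3: 1 × 8^3 = 512
Position 4: 1 × 8^4 = 4096
Sum = 1 + 16 + 320 + 512 + 4096
= 4945


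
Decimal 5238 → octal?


Divide by 8 repeatedly:
5238 ÷ 8 = 654 remainder 6
654 ÷ 8 = 81 remainder 6
81 ÷ 8 = 10 remainder 1
10 ÷ 8 = 1 remainder 2
1 ÷ 8 = 0 remainder 1
Reading remainders bottom-up:
= 0o12166


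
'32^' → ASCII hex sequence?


String: '32^'  (3 characters)
Per-character ASCII lookup:
  '3': digits start at 48: '3' = 48 + 3 = 51 → 0x33
  '2': digits start at 48: '2' = 48 + 2 = 50 → 0x32
  '^': special character: '^' = 94 → 0x5E
= 0x33 0x32 0x5E


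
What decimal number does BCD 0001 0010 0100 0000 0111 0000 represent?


Each 4-bit group → digit:
  0001 → 1
  0010 → 2
  0100 → 4
  0000 → 0
  0111 → 7
  0000 → 0
= 124070


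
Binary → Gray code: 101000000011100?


Binary: 101000000011100
Gray code: G = B XOR (B >> 1)
B >> 1 = 010100000001110
101000000011100 XOR 010100000001110:
  1 XOR 0 = 1
  0 XOR 1 = 1
  1 XOR 0 = 1
  0 XOR 1 = 1
  0 XOR 0 = 0
  0 XOR 0 = 0
  0 XOR 0 = 0
  0 XOR 0 = 0
  0 XOR 0 = 0
  0 XOR 0 = 0
  1 XOR 0 = 1
  1 XOR 1 = 0
  1 XOR 1 = 0
  0 XOR 1 = 1
  0 XOR 0 = 0
= 111100000010010


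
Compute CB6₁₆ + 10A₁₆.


Align and add column by column (LSB to MSB, each column mod 16 with carry):
  0CB6
+ 010A
  ----
  col 0: 6(6) + A(10) + 0 (carry in) = 16 → 0(0), carry out 1
  col 1: B(11) + 0(0) + 1 (carry in) = 12 → C(12), carry out 0
  col 2: C(12) + 1(1) + 0 (carry in) = 13 → D(13), carry out 0
  col 3: 0(0) + 0(0) + 0 (carry in) = 0 → 0(0), carry out 0
Reading digits MSB→LSB: 0DC0
Strip leading zeros: DC0
= 0xDC0


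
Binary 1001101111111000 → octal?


Group into 3-bit groups: 001001101111111000
  001 = 1
  001 = 1
  101 = 5
  111 = 7
  111 = 7
  000 = 0
= 0o115770


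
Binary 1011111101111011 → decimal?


Positional values:
Bit 0: 1 × 2^0 = 1
Bit 1: 1 × 2^1 = 2
Bit 3: 1 × 2^3 = 8
Bit 4: 1 × 2^4 = 16
Bit 5: 1 × 2^5 = 32
Bit 6: 1 × 2^6 = 64
Bit 8: 1 × 2^8 = 256
Bit 9: 1 × 2^9 = 512
Bit 10: 1 × 2^10 = 1024
Bit 11: 1 × 2^11 = 2048
Bit 12: 1 × 2^12 = 4096
Bit 13: 1 × 2^13 = 8192
Bit 15: 1 × 2^15 = 32768
Sum = 1 + 2 + 8 + 16 + 32 + 64 + 256 + 512 + 1024 + 2048 + 4096 + 8192 + 32768
= 49019


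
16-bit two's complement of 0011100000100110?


Original: 0011100000100110
Step 1 - Invert all bits: 1100011111011001
Step 2 - Add 1: 1100011111011001 + 1
= 1100011111011010 (represents -14374)


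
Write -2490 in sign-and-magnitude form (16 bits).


Sign bit: 1 (negative)
Magnitude: 2490 = 000100110111010
= 1000100110111010


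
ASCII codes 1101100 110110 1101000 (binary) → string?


Codes (binary): 1101100 110110 1101000
Per-code ASCII lookup:
  1101100 = 108  (range 97-122: lowercase, 108 - 97 = 11) → 'l'
  110110 = 54  (range 48-57: digits, 54 - 48 = 6) → '6'
  1101000 = 104  (range 97-122: lowercase, 104 - 97 = 7) → 'h'
= 'l6h'


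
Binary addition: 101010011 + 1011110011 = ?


Align and add column by column (LSB to MSB, carry propagating):
  00101010011
+ 01011110011
  -----------
  col 0: 1 + 1 + 0 (carry in) = 2 → bit 0, carry out 1
  col 1: 1 + 1 + 1 (carry in) = 3 → bit 1, carry out 1
  col 2: 0 + 0 + 1 (carry in) = 1 → bit 1, carry out 0
  col 3: 0 + 0 + 0 (carry in) = 0 → bit 0, carry out 0
  col 4: 1 + 1 + 0 (carry in) = 2 → bit 0, carry out 1
  col 5: 0 + 1 + 1 (carry in) = 2 → bit 0, carry out 1
  col 6: 1 + 1 + 1 (carry in) = 3 → bit 1, carry out 1
  col 7: 0 + 1 + 1 (carry in) = 2 → bit 0, carry out 1
  col 8: 1 + 0 + 1 (carry in) = 2 → bit 0, carry out 1
  col 9: 0 + 1 + 1 (carry in) = 2 → bit 0, carry out 1
  col 10: 0 + 0 + 1 (carry in) = 1 → bit 1, carry out 0
Reading bits MSB→LSB: 10001000110
Strip leading zeros: 10001000110
= 10001000110


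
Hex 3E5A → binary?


Each hex digit → 4 binary bits:
  3 = 0011
  E = 1110
  5 = 0101
  A = 1010
Concatenate: 0011 1110 0101 1010
= 0011111001011010


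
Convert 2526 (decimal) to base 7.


Divide by 7 repeatedly:
2526 ÷ 7 = 360 remainder 6
360 ÷ 7 = 51 remainder 3
51 ÷ 7 = 7 remainder 2
7 ÷ 7 = 1 remainder 0
1 ÷ 7 = 0 remainder 1
Reading remainders bottom-up:
= 10236


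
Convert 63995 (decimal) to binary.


Divide by 2 repeatedly:
63995 ÷ 2 = 31997 remainder 1
31997 ÷ 2 = 15998 remainder 1
15998 ÷ 2 = 7999 remainder 0
7999 ÷ 2 = 3999 remainder 1
3999 ÷ 2 = 1999 remainder 1
1999 ÷ 2 = 999 remainder 1
999 ÷ 2 = 499 remainder 1
499 ÷ 2 = 249 remainder 1
249 ÷ 2 = 124 remainder 1
124 ÷ 2 = 62 remainder 0
62 ÷ 2 = 31 remainder 0
31 ÷ 2 = 15 remainder 1
15 ÷ 2 = 7 remainder 1
7 ÷ 2 = 3 remainder 1
3 ÷ 2 = 1 remainder 1
1 ÷ 2 = 0 remainder 1
Reading remainders bottom-up:
= 1111100111111011


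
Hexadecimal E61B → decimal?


Positional values:
Position 0: B × 16^0 = 11 × 1 = 11
Position 1: 1 × 16^1 = 1 × 16 = 16
Position 2: 6 × 16^2 = 6 × 256 = 1536
Position 3: E × 16^3 = 14 × 4096 = 57344
Sum = 11 + 16 + 1536 + 57344
= 58907


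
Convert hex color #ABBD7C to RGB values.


Hex: #ABBD7C
R = AB₁₆ = 171
G = BD₁₆ = 189
B = 7C₁₆ = 124
= RGB(171, 189, 124)


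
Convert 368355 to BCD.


Each digit → 4-bit binary:
  3 → 0011
  6 → 0110
  8 → 1000
  3 → 0011
  5 → 0101
  5 → 0101
= 0011 0110 1000 0011 0101 0101


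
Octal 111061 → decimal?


Positional values:
Position 0: 1 × 8^0 = 1
Position 1: 6 × 8^1 = 48
Position 2: 0 × 8^2 = 0
Position 3: 1 × 8^3 = 512
Position 4: 1 × 8^4 = 4096
Position 5: 1 × 8^5 = 32768
Sum = 1 + 48 + 0 + 512 + 4096 + 32768
= 37425


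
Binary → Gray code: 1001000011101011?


Binary: 1001000011101011
Gray code: G = B XOR (B >> 1)
B >> 1 = 0100100001110101
1001000011101011 XOR 0100100001110101:
  1 XOR 0 = 1
  0 XOR 1 = 1
  0 XOR 0 = 0
  1 XOR 0 = 1
  0 XOR 1 = 1
  0 XOR 0 = 0
  0 XOR 0 = 0
  0 XOR 0 = 0
  1 XOR 0 = 1
  1 XOR 1 = 0
  1 XOR 1 = 0
  0 XOR 1 = 1
  1 XOR 0 = 1
  0 XOR 1 = 1
  1 XOR 0 = 1
  1 XOR 1 = 0
= 1101100010011110


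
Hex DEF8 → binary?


Each hex digit → 4 binary bits:
  D = 1101
  E = 1110
  F = 1111
  8 = 1000
Concatenate: 1101 1110 1111 1000
= 1101111011111000


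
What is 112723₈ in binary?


Each octal digit → 3 binary bits:
  1 = 001
  1 = 001
  2 = 010
  7 = 111
  2 = 010
  3 = 011
Concatenate: 001 001 010 111 010 011
= 001001010111010011


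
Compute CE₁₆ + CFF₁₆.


Align and add column by column (LSB to MSB, each column mod 16 with carry):
  00CE
+ 0CFF
  ----
  col 0: E(14) + F(15) + 0 (carry in) = 29 → D(13), carry out 1
  col 1: C(12) + F(15) + 1 (carry in) = 28 → C(12), carry out 1
  col 2: 0(0) + C(12) + 1 (carry in) = 13 → D(13), carry out 0
  col 3: 0(0) + 0(0) + 0 (carry in) = 0 → 0(0), carry out 0
Reading digits MSB→LSB: 0DCD
Strip leading zeros: DCD
= 0xDCD


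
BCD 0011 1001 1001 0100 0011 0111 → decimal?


Each 4-bit group → digit:
  0011 → 3
  1001 → 9
  1001 → 9
  0100 → 4
  0011 → 3
  0111 → 7
= 399437


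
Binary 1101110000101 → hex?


Group into 4-bit nibbles: 0001101110000101
  0001 = 1
  1011 = B
  1000 = 8
  0101 = 5
= 0x1B85


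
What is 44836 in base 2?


Divide by 2 repeatedly:
44836 ÷ 2 = 22418 remainder 0
22418 ÷ 2 = 11209 remainder 0
11209 ÷ 2 = 5604 remainder 1
5604 ÷ 2 = 2802 remainder 0
2802 ÷ 2 = 1401 remainder 0
1401 ÷ 2 = 700 remainder 1
700 ÷ 2 = 350 remainder 0
350 ÷ 2 = 175 remainder 0
175 ÷ 2 = 87 remainder 1
87 ÷ 2 = 43 remainder 1
43 ÷ 2 = 21 remainder 1
21 ÷ 2 = 10 remainder 1
10 ÷ 2 = 5 remainder 0
5 ÷ 2 = 2 remainder 1
2 ÷ 2 = 1 remainder 0
1 ÷ 2 = 0 remainder 1
Reading remainders bottom-up:
= 1010111100100100


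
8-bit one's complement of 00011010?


Original: 00011010
Invert all bits:
  bit 0: 0 → 1
  bit 1: 0 → 1
  bit 2: 0 → 1
  bit 3: 1 → 0
  bit 4: 1 → 0
  bit 5: 0 → 1
  bit 6: 1 → 0
  bit 7: 0 → 1
= 11100101


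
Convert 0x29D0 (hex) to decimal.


Positional values:
Position 0: 0 × 16^0 = 0 × 1 = 0
Position 1: D × 16^1 = 13 × 16 = 208
Position 2: 9 × 16^2 = 9 × 256 = 2304
Position 3: 2 × 16^3 = 2 × 4096 = 8192
Sum = 0 + 208 + 2304 + 8192
= 10704


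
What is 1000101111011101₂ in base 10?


Positional values:
Bit 0: 1 × 2^0 = 1
Bit 2: 1 × 2^2 = 4
Bit 3: 1 × 2^3 = 8
Bit 4: 1 × 2^4 = 16
Bit 6: 1 × 2^6 = 64
Bit 7: 1 × 2^7 = 128
Bit 8: 1 × 2^8 = 256
Bit 9: 1 × 2^9 = 512
Bit 11: 1 × 2^11 = 2048
Bit 15: 1 × 2^15 = 32768
Sum = 1 + 4 + 8 + 16 + 64 + 128 + 256 + 512 + 2048 + 32768
= 35805


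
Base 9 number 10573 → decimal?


Positional values (base 9):
  3 × 9^0 = 3 × 1 = 3
  7 × 9^1 = 7 × 9 = 63
  5 × 9^2 = 5 × 81 = 405
  0 × 9^3 = 0 × 729 = 0
  1 × 9^4 = 1 × 6561 = 6561
Sum = 3 + 63 + 405 + 0 + 6561
= 7032


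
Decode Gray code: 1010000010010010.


Gray code: 1010000010010010
MSB stays the same: 1
Each subsequent bit = prev_binary XOR current_gray:
  B[1] = 1 XOR 0 = 1
  B[2] = 1 XOR 1 = 0
  B[3] = 0 XOR 0 = 0
  B[4] = 0 XOR 0 = 0
  B[5] = 0 XOR 0 = 0
  B[6] = 0 XOR 0 = 0
  B[7] = 0 XOR 0 = 0
  B[8] = 0 XOR 1 = 1
  B[9] = 1 XOR 0 = 1
  B[10] = 1 XOR 0 = 1
  B[11] = 1 XOR 1 = 0
  B[12] = 0 XOR 0 = 0
  B[13] = 0 XOR 0 = 0
  B[14] = 0 XOR 1 = 1
  B[15] = 1 XOR 0 = 1
= 1100000011100011 (49379 decimal)


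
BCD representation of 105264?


Each digit → 4-bit binary:
  1 → 0001
  0 → 0000
  5 → 0101
  2 → 0010
  6 → 0110
  4 → 0100
= 0001 0000 0101 0010 0110 0100


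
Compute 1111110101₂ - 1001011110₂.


Align and subtract column by column (LSB to MSB, borrowing when needed):
  1111110101
- 1001011110
  ----------
  col 0: (1 - 0 borrow-in) - 0 → 1 - 0 = 1, borrow out 0
  col 1: (0 - 0 borrow-in) - 1 → borrow from next column: (0+2) - 1 = 1, borrow out 1
  col 2: (1 - 1 borrow-in) - 1 → borrow from next column: (0+2) - 1 = 1, borrow out 1
  col 3: (0 - 1 borrow-in) - 1 → borrow from next column: (-1+2) - 1 = 0, borrow out 1
  col 4: (1 - 1 borrow-in) - 1 → borrow from next column: (0+2) - 1 = 1, borrow out 1
  col 5: (1 - 1 borrow-in) - 0 → 0 - 0 = 0, borrow out 0
  col 6: (1 - 0 borrow-in) - 1 → 1 - 1 = 0, borrow out 0
  col 7: (1 - 0 borrow-in) - 0 → 1 - 0 = 1, borrow out 0
  col 8: (1 - 0 borrow-in) - 0 → 1 - 0 = 1, borrow out 0
  col 9: (1 - 0 borrow-in) - 1 → 1 - 1 = 0, borrow out 0
Reading bits MSB→LSB: 0110010111
Strip leading zeros: 110010111
= 110010111


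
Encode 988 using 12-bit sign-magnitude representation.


Sign bit: 0 (positive)
Magnitude: 988 = 01111011100
= 001111011100


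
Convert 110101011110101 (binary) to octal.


Group into 3-bit groups: 110101011110101
  110 = 6
  101 = 5
  011 = 3
  110 = 6
  101 = 5
= 0o65365


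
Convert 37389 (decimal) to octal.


Divide by 8 repeatedly:
37389 ÷ 8 = 4673 remainder 5
4673 ÷ 8 = 584 remainder 1
584 ÷ 8 = 73 remainder 0
73 ÷ 8 = 9 remainder 1
9 ÷ 8 = 1 remainder 1
1 ÷ 8 = 0 remainder 1
Reading remainders bottom-up:
= 0o111015


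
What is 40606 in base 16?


Divide by 16 repeatedly:
40606 ÷ 16 = 2537 remainder 14 (E)
2537 ÷ 16 = 158 remainder 9 (9)
158 ÷ 16 = 9 remainder 14 (E)
9 ÷ 16 = 0 remainder 9 (9)
Reading remainders bottom-up:
= 0x9E9E


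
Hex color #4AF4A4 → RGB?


Hex: #4AF4A4
R = 4A₁₆ = 74
G = F4₁₆ = 244
B = A4₁₆ = 164
= RGB(74, 244, 164)


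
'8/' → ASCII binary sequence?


String: '8/'  (2 characters)
Per-character ASCII lookup:
  '8': digits start at 48: '8' = 48 + 8 = 56 → 111000
  '/': special character: '/' = 47 → 101111
= 111000 101111


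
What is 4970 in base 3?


Divide by 3 repeatedly:
4970 ÷ 3 = 1656 remainder 2
1656 ÷ 3 = 552 remainder 0
552 ÷ 3 = 184 remainder 0
184 ÷ 3 = 61 remainder 1
61 ÷ 3 = 20 remainder 1
20 ÷ 3 = 6 remainder 2
6 ÷ 3 = 2 remainder 0
2 ÷ 3 = 0 remainder 2
Reading remainders bottom-up:
= 20211002


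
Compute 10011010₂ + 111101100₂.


Align and add column by column (LSB to MSB, carry propagating):
  0010011010
+ 0111101100
  ----------
  col 0: 0 + 0 + 0 (carry in) = 0 → bit 0, carry out 0
  col 1: 1 + 0 + 0 (carry in) = 1 → bit 1, carry out 0
  col 2: 0 + 1 + 0 (carry in) = 1 → bit 1, carry out 0
  col 3: 1 + 1 + 0 (carry in) = 2 → bit 0, carry out 1
  col 4: 1 + 0 + 1 (carry in) = 2 → bit 0, carry out 1
  col 5: 0 + 1 + 1 (carry in) = 2 → bit 0, carry out 1
  col 6: 0 + 1 + 1 (carry in) = 2 → bit 0, carry out 1
  col 7: 1 + 1 + 1 (carry in) = 3 → bit 1, carry out 1
  col 8: 0 + 1 + 1 (carry in) = 2 → bit 0, carry out 1
  col 9: 0 + 0 + 1 (carry in) = 1 → bit 1, carry out 0
Reading bits MSB→LSB: 1010000110
Strip leading zeros: 1010000110
= 1010000110


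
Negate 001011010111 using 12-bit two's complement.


Original: 001011010111
Step 1 - Invert all bits: 110100101000
Step 2 - Add 1: 110100101000 + 1
= 110100101001 (represents -727)


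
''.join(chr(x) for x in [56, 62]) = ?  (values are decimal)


Codes (decimal): 56 62
Per-code ASCII lookup:
  56  (range 48-57: digits, 56 - 48 = 8) → '8'
  62  (special character) → '>'
= '8>'


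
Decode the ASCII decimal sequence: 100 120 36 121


Codes (decimal): 100 120 36 121
Per-code ASCII lookup:
  100  (range 97-122: lowercase, 100 - 97 = 3) → 'd'
  120  (range 97-122: lowercase, 120 - 97 = 23) → 'x'
  36  (special character) → '$'
  121  (range 97-122: lowercase, 121 - 97 = 24) → 'y'
= 'dx$y'


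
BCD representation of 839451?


Each digit → 4-bit binary:
  8 → 1000
  3 → 0011
  9 → 1001
  4 → 0100
  5 → 0101
  1 → 0001
= 1000 0011 1001 0100 0101 0001


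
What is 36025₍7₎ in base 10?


Positional values (base 7):
  5 × 7^0 = 5 × 1 = 5
  2 × 7^1 = 2 × 7 = 14
  0 × 7^2 = 0 × 49 = 0
  6 × 7^3 = 6 × 343 = 2058
  3 × 7^4 = 3 × 2401 = 7203
Sum = 5 + 14 + 0 + 2058 + 7203
= 9280


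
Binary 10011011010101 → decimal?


Positional values:
Bit 0: 1 × 2^0 = 1
Bit 2: 1 × 2^2 = 4
Bit 4: 1 × 2^4 = 16
Bit 6: 1 × 2^6 = 64
Bit 7: 1 × 2^7 = 128
Bit 9: 1 × 2^9 = 512
Bit 10: 1 × 2^10 = 1024
Bit 13: 1 × 2^13 = 8192
Sum = 1 + 4 + 16 + 64 + 128 + 512 + 1024 + 8192
= 9941


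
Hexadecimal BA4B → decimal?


Positional values:
Position 0: B × 16^0 = 11 × 1 = 11
Position 1: 4 × 16^1 = 4 × 16 = 64
Position 2: A × 16^2 = 10 × 256 = 2560
Position 3: B × 16^3 = 11 × 4096 = 45056
Sum = 11 + 64 + 2560 + 45056
= 47691


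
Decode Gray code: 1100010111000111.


Gray code: 1100010111000111
MSB stays the same: 1
Each subsequent bit = prev_binary XOR current_gray:
  B[1] = 1 XOR 1 = 0
  B[2] = 0 XOR 0 = 0
  B[3] = 0 XOR 0 = 0
  B[4] = 0 XOR 0 = 0
  B[5] = 0 XOR 1 = 1
  B[6] = 1 XOR 0 = 1
  B[7] = 1 XOR 1 = 0
  B[8] = 0 XOR 1 = 1
  B[9] = 1 XOR 1 = 0
  B[10] = 0 XOR 0 = 0
  B[11] = 0 XOR 0 = 0
  B[12] = 0 XOR 0 = 0
  B[13] = 0 XOR 1 = 1
  B[14] = 1 XOR 1 = 0
  B[15] = 0 XOR 1 = 1
= 1000011010000101 (34437 decimal)


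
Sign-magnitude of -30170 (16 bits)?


Sign bit: 1 (negative)
Magnitude: 30170 = 111010111011010
= 1111010111011010


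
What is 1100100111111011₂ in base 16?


Group into 4-bit nibbles: 1100100111111011
  1100 = C
  1001 = 9
  1111 = F
  1011 = B
= 0xC9FB


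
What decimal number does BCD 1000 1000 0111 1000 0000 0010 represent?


Each 4-bit group → digit:
  1000 → 8
  1000 → 8
  0111 → 7
  1000 → 8
  0000 → 0
  0010 → 2
= 887802


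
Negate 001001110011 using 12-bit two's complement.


Original: 001001110011
Step 1 - Invert all bits: 110110001100
Step 2 - Add 1: 110110001100 + 1
= 110110001101 (represents -627)


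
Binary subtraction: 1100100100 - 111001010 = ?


Align and subtract column by column (LSB to MSB, borrowing when needed):
  1100100100
- 0111001010
  ----------
  col 0: (0 - 0 borrow-in) - 0 → 0 - 0 = 0, borrow out 0
  col 1: (0 - 0 borrow-in) - 1 → borrow from next column: (0+2) - 1 = 1, borrow out 1
  col 2: (1 - 1 borrow-in) - 0 → 0 - 0 = 0, borrow out 0
  col 3: (0 - 0 borrow-in) - 1 → borrow from next column: (0+2) - 1 = 1, borrow out 1
  col 4: (0 - 1 borrow-in) - 0 → borrow from next column: (-1+2) - 0 = 1, borrow out 1
  col 5: (1 - 1 borrow-in) - 0 → 0 - 0 = 0, borrow out 0
  col 6: (0 - 0 borrow-in) - 1 → borrow from next column: (0+2) - 1 = 1, borrow out 1
  col 7: (0 - 1 borrow-in) - 1 → borrow from next column: (-1+2) - 1 = 0, borrow out 1
  col 8: (1 - 1 borrow-in) - 1 → borrow from next column: (0+2) - 1 = 1, borrow out 1
  col 9: (1 - 1 borrow-in) - 0 → 0 - 0 = 0, borrow out 0
Reading bits MSB→LSB: 0101011010
Strip leading zeros: 101011010
= 101011010


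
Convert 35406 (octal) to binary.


Each octal digit → 3 binary bits:
  3 = 011
  5 = 101
  4 = 100
  0 = 000
  6 = 110
Concatenate: 011 101 100 000 110
= 011101100000110


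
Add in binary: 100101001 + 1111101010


Align and add column by column (LSB to MSB, carry propagating):
  00100101001
+ 01111101010
  -----------
  col 0: 1 + 0 + 0 (carry in) = 1 → bit 1, carry out 0
  col 1: 0 + 1 + 0 (carry in) = 1 → bit 1, carry out 0
  col 2: 0 + 0 + 0 (carry in) = 0 → bit 0, carry out 0
  col 3: 1 + 1 + 0 (carry in) = 2 → bit 0, carry out 1
  col 4: 0 + 0 + 1 (carry in) = 1 → bit 1, carry out 0
  col 5: 1 + 1 + 0 (carry in) = 2 → bit 0, carry out 1
  col 6: 0 + 1 + 1 (carry in) = 2 → bit 0, carry out 1
  col 7: 0 + 1 + 1 (carry in) = 2 → bit 0, carry out 1
  col 8: 1 + 1 + 1 (carry in) = 3 → bit 1, carry out 1
  col 9: 0 + 1 + 1 (carry in) = 2 → bit 0, carry out 1
  col 10: 0 + 0 + 1 (carry in) = 1 → bit 1, carry out 0
Reading bits MSB→LSB: 10100010011
Strip leading zeros: 10100010011
= 10100010011


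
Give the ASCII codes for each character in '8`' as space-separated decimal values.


String: '8`'  (2 characters)
Per-character ASCII lookup:
  '8': digits start at 48: '8' = 48 + 8 = 56
  '`': special character: '`' = 96
= 56 96


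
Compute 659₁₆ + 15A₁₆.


Align and add column by column (LSB to MSB, each column mod 16 with carry):
  0659
+ 015A
  ----
  col 0: 9(9) + A(10) + 0 (carry in) = 19 → 3(3), carry out 1
  col 1: 5(5) + 5(5) + 1 (carry in) = 11 → B(11), carry out 0
  col 2: 6(6) + 1(1) + 0 (carry in) = 7 → 7(7), carry out 0
  col 3: 0(0) + 0(0) + 0 (carry in) = 0 → 0(0), carry out 0
Reading digits MSB→LSB: 07B3
Strip leading zeros: 7B3
= 0x7B3


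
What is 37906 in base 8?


Divide by 8 repeatedly:
37906 ÷ 8 = 4738 remainder 2
4738 ÷ 8 = 592 remainder 2
592 ÷ 8 = 74 remainder 0
74 ÷ 8 = 9 remainder 2
9 ÷ 8 = 1 remainder 1
1 ÷ 8 = 0 remainder 1
Reading remainders bottom-up:
= 0o112022


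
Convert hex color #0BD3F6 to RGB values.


Hex: #0BD3F6
R = 0B₁₆ = 11
G = D3₁₆ = 211
B = F6₁₆ = 246
= RGB(11, 211, 246)


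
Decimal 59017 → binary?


Divide by 2 repeatedly:
59017 ÷ 2 = 29508 remainder 1
29508 ÷ 2 = 14754 remainder 0
14754 ÷ 2 = 7377 remainder 0
7377 ÷ 2 = 3688 remainder 1
3688 ÷ 2 = 1844 remainder 0
1844 ÷ 2 = 922 remainder 0
922 ÷ 2 = 461 remainder 0
461 ÷ 2 = 230 remainder 1
230 ÷ 2 = 115 remainder 0
115 ÷ 2 = 57 remainder 1
57 ÷ 2 = 28 remainder 1
28 ÷ 2 = 14 remainder 0
14 ÷ 2 = 7 remainder 0
7 ÷ 2 = 3 remainder 1
3 ÷ 2 = 1 remainder 1
1 ÷ 2 = 0 remainder 1
Reading remainders bottom-up:
= 1110011010001001


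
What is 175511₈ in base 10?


Positional values:
Position 0: 1 × 8^0 = 1
Position 1: 1 × 8^1 = 8
Position 2: 5 × 8^2 = 320
Position 3: 5 × 8^3 = 2560
Position 4: 7 × 8^4 = 28672
Position 5: 1 × 8^5 = 32768
Sum = 1 + 8 + 320 + 2560 + 28672 + 32768
= 64329


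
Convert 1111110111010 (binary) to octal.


Group into 3-bit groups: 001111110111010
  001 = 1
  111 = 7
  110 = 6
  111 = 7
  010 = 2
= 0o17672


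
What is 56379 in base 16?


Divide by 16 repeatedly:
56379 ÷ 16 = 3523 remainder 11 (B)
3523 ÷ 16 = 220 remainder 3 (3)
220 ÷ 16 = 13 remainder 12 (C)
13 ÷ 16 = 0 remainder 13 (D)
Reading remainders bottom-up:
= 0xDC3B


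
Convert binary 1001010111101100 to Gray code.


Binary: 1001010111101100
Gray code: G = B XOR (B >> 1)
B >> 1 = 0100101011110110
1001010111101100 XOR 0100101011110110:
  1 XOR 0 = 1
  0 XOR 1 = 1
  0 XOR 0 = 0
  1 XOR 0 = 1
  0 XOR 1 = 1
  1 XOR 0 = 1
  0 XOR 1 = 1
  1 XOR 0 = 1
  1 XOR 1 = 0
  1 XOR 1 = 0
  1 XOR 1 = 0
  0 XOR 1 = 1
  1 XOR 0 = 1
  1 XOR 1 = 0
  0 XOR 1 = 1
  0 XOR 0 = 0
= 1101111100011010


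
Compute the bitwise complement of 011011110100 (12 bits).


Original: 011011110100
Invert all bits:
  bit 0: 0 → 1
  bit 1: 1 → 0
  bit 2: 1 → 0
  bit 3: 0 → 1
  bit 4: 1 → 0
  bit 5: 1 → 0
  bit 6: 1 → 0
  bit 7: 1 → 0
  bit 8: 0 → 1
  bit 9: 1 → 0
  bit 10: 0 → 1
  bit 11: 0 → 1
= 100100001011


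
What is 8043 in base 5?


Divide by 5 repeatedly:
8043 ÷ 5 = 1608 remainder 3
1608 ÷ 5 = 321 remainder 3
321 ÷ 5 = 64 remainder 1
64 ÷ 5 = 12 remainder 4
12 ÷ 5 = 2 remainder 2
2 ÷ 5 = 0 remainder 2
Reading remainders bottom-up:
= 224133


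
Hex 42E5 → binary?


Each hex digit → 4 binary bits:
  4 = 0100
  2 = 0010
  E = 1110
  5 = 0101
Concatenate: 0100 0010 1110 0101
= 0100001011100101


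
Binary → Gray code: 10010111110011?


Binary: 10010111110011
Gray code: G = B XOR (B >> 1)
B >> 1 = 01001011111001
10010111110011 XOR 01001011111001:
  1 XOR 0 = 1
  0 XOR 1 = 1
  0 XOR 0 = 0
  1 XOR 0 = 1
  0 XOR 1 = 1
  1 XOR 0 = 1
  1 XOR 1 = 0
  1 XOR 1 = 0
  1 XOR 1 = 0
  1 XOR 1 = 0
  0 XOR 1 = 1
  0 XOR 0 = 0
  1 XOR 0 = 1
  1 XOR 1 = 0
= 11011100001010


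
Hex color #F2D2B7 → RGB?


Hex: #F2D2B7
R = F2₁₆ = 242
G = D2₁₆ = 210
B = B7₁₆ = 183
= RGB(242, 210, 183)


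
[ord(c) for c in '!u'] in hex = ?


String: '!u'  (2 characters)
Per-character ASCII lookup:
  '!': special character: '!' = 33 → 0x21
  'u': lowercase starts at 97: 'u' = 97 + 20 = 117 → 0x75
= 0x21 0x75


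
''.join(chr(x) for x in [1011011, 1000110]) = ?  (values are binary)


Codes (binary): 1011011 1000110
Per-code ASCII lookup:
  1011011 = 91  (special character) → '['
  1000110 = 70  (range 65-90: uppercase, 70 - 65 = 5) → 'F'
= '[F'


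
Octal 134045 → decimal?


Positional values:
Position 0: 5 × 8^0 = 5
Position 1: 4 × 8^1 = 32
Position 2: 0 × 8^2 = 0
Position 3: 4 × 8^3 = 2048
Position 4: 3 × 8^4 = 12288
Position 5: 1 × 8^5 = 32768
Sum = 5 + 32 + 0 + 2048 + 12288 + 32768
= 47141


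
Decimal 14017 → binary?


Divide by 2 repeatedly:
14017 ÷ 2 = 7008 remainder 1
7008 ÷ 2 = 3504 remainder 0
3504 ÷ 2 = 1752 remainder 0
1752 ÷ 2 = 876 remainder 0
876 ÷ 2 = 438 remainder 0
438 ÷ 2 = 219 remainder 0
219 ÷ 2 = 109 remainder 1
109 ÷ 2 = 54 remainder 1
54 ÷ 2 = 27 remainder 0
27 ÷ 2 = 13 remainder 1
13 ÷ 2 = 6 remainder 1
6 ÷ 2 = 3 remainder 0
3 ÷ 2 = 1 remainder 1
1 ÷ 2 = 0 remainder 1
Reading remainders bottom-up:
= 11011011000001


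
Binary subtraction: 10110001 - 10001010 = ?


Align and subtract column by column (LSB to MSB, borrowing when needed):
  10110001
- 10001010
  --------
  col 0: (1 - 0 borrow-in) - 0 → 1 - 0 = 1, borrow out 0
  col 1: (0 - 0 borrow-in) - 1 → borrow from next column: (0+2) - 1 = 1, borrow out 1
  col 2: (0 - 1 borrow-in) - 0 → borrow from next column: (-1+2) - 0 = 1, borrow out 1
  col 3: (0 - 1 borrow-in) - 1 → borrow from next column: (-1+2) - 1 = 0, borrow out 1
  col 4: (1 - 1 borrow-in) - 0 → 0 - 0 = 0, borrow out 0
  col 5: (1 - 0 borrow-in) - 0 → 1 - 0 = 1, borrow out 0
  col 6: (0 - 0 borrow-in) - 0 → 0 - 0 = 0, borrow out 0
  col 7: (1 - 0 borrow-in) - 1 → 1 - 1 = 0, borrow out 0
Reading bits MSB→LSB: 00100111
Strip leading zeros: 100111
= 100111


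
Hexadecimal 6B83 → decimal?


Positional values:
Position 0: 3 × 16^0 = 3 × 1 = 3
Position 1: 8 × 16^1 = 8 × 16 = 128
Position 2: B × 16^2 = 11 × 256 = 2816
Position 3: 6 × 16^3 = 6 × 4096 = 24576
Sum = 3 + 128 + 2816 + 24576
= 27523


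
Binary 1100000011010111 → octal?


Group into 3-bit groups: 001100000011010111
  001 = 1
  100 = 4
  000 = 0
  011 = 3
  010 = 2
  111 = 7
= 0o140327


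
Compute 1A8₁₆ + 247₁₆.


Align and add column by column (LSB to MSB, each column mod 16 with carry):
  01A8
+ 0247
  ----
  col 0: 8(8) + 7(7) + 0 (carry in) = 15 → F(15), carry out 0
  col 1: A(10) + 4(4) + 0 (carry in) = 14 → E(14), carry out 0
  col 2: 1(1) + 2(2) + 0 (carry in) = 3 → 3(3), carry out 0
  col 3: 0(0) + 0(0) + 0 (carry in) = 0 → 0(0), carry out 0
Reading digits MSB→LSB: 03EF
Strip leading zeros: 3EF
= 0x3EF


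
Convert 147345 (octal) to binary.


Each octal digit → 3 binary bits:
  1 = 001
  4 = 100
  7 = 111
  3 = 011
  4 = 100
  5 = 101
Concatenate: 001 100 111 011 100 101
= 001100111011100101


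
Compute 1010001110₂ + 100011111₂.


Align and add column by column (LSB to MSB, carry propagating):
  01010001110
+ 00100011111
  -----------
  col 0: 0 + 1 + 0 (carry in) = 1 → bit 1, carry out 0
  col 1: 1 + 1 + 0 (carry in) = 2 → bit 0, carry out 1
  col 2: 1 + 1 + 1 (carry in) = 3 → bit 1, carry out 1
  col 3: 1 + 1 + 1 (carry in) = 3 → bit 1, carry out 1
  col 4: 0 + 1 + 1 (carry in) = 2 → bit 0, carry out 1
  col 5: 0 + 0 + 1 (carry in) = 1 → bit 1, carry out 0
  col 6: 0 + 0 + 0 (carry in) = 0 → bit 0, carry out 0
  col 7: 1 + 0 + 0 (carry in) = 1 → bit 1, carry out 0
  col 8: 0 + 1 + 0 (carry in) = 1 → bit 1, carry out 0
  col 9: 1 + 0 + 0 (carry in) = 1 → bit 1, carry out 0
  col 10: 0 + 0 + 0 (carry in) = 0 → bit 0, carry out 0
Reading bits MSB→LSB: 01110101101
Strip leading zeros: 1110101101
= 1110101101


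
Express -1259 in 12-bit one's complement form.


Original: 010011101011
Invert all bits:
  bit 0: 0 → 1
  bit 1: 1 → 0
  bit 2: 0 → 1
  bit 3: 0 → 1
  bit 4: 1 → 0
  bit 5: 1 → 0
  bit 6: 1 → 0
  bit 7: 0 → 1
  bit 8: 1 → 0
  bit 9: 0 → 1
  bit 10: 1 → 0
  bit 11: 1 → 0
= 101100010100


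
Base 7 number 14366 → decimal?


Positional values (base 7):
  6 × 7^0 = 6 × 1 = 6
  6 × 7^1 = 6 × 7 = 42
  3 × 7^2 = 3 × 49 = 147
  4 × 7^3 = 4 × 343 = 1372
  1 × 7^4 = 1 × 2401 = 2401
Sum = 6 + 42 + 147 + 1372 + 2401
= 3968


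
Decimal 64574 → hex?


Divide by 16 repeatedly:
64574 ÷ 16 = 4035 remainder 14 (E)
4035 ÷ 16 = 252 remainder 3 (3)
252 ÷ 16 = 15 remainder 12 (C)
15 ÷ 16 = 0 remainder 15 (F)
Reading remainders bottom-up:
= 0xFC3E


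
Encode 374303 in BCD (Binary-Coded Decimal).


Each digit → 4-bit binary:
  3 → 0011
  7 → 0111
  4 → 0100
  3 → 0011
  0 → 0000
  3 → 0011
= 0011 0111 0100 0011 0000 0011


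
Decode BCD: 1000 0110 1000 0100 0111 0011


Each 4-bit group → digit:
  1000 → 8
  0110 → 6
  1000 → 8
  0100 → 4
  0111 → 7
  0011 → 3
= 868473


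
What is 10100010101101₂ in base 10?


Positional values:
Bit 0: 1 × 2^0 = 1
Bit 2: 1 × 2^2 = 4
Bit 3: 1 × 2^3 = 8
Bit 5: 1 × 2^5 = 32
Bit 7: 1 × 2^7 = 128
Bit 11: 1 × 2^11 = 2048
Bit 13: 1 × 2^13 = 8192
Sum = 1 + 4 + 8 + 32 + 128 + 2048 + 8192
= 10413


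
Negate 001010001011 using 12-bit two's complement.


Original: 001010001011
Step 1 - Invert all bits: 110101110100
Step 2 - Add 1: 110101110100 + 1
= 110101110101 (represents -651)


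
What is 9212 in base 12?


Divide by 12 repeatedly:
9212 ÷ 12 = 767 remainder 8
767 ÷ 12 = 63 remainder 11
63 ÷ 12 = 5 remainder 3
5 ÷ 12 = 0 remainder 5
Reading remainders bottom-up:
= 53B8


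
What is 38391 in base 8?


Divide by 8 repeatedly:
38391 ÷ 8 = 4798 remainder 7
4798 ÷ 8 = 599 remainder 6
599 ÷ 8 = 74 remainder 7
74 ÷ 8 = 9 remainder 2
9 ÷ 8 = 1 remainder 1
1 ÷ 8 = 0 remainder 1
Reading remainders bottom-up:
= 0o112767


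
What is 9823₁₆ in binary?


Each hex digit → 4 binary bits:
  9 = 1001
  8 = 1000
  2 = 0010
  3 = 0011
Concatenate: 1001 1000 0010 0011
= 1001100000100011


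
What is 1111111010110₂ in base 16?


Group into 4-bit nibbles: 0001111111010110
  0001 = 1
  1111 = F
  1101 = D
  0110 = 6
= 0x1FD6


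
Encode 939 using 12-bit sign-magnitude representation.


Sign bit: 0 (positive)
Magnitude: 939 = 01110101011
= 001110101011


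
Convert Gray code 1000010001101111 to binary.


Gray code: 1000010001101111
MSB stays the same: 1
Each subsequent bit = prev_binary XOR current_gray:
  B[1] = 1 XOR 0 = 1
  B[2] = 1 XOR 0 = 1
  B[3] = 1 XOR 0 = 1
  B[4] = 1 XOR 0 = 1
  B[5] = 1 XOR 1 = 0
  B[6] = 0 XOR 0 = 0
  B[7] = 0 XOR 0 = 0
  B[8] = 0 XOR 0 = 0
  B[9] = 0 XOR 1 = 1
  B[10] = 1 XOR 1 = 0
  B[11] = 0 XOR 0 = 0
  B[12] = 0 XOR 1 = 1
  B[13] = 1 XOR 1 = 0
  B[14] = 0 XOR 1 = 1
  B[15] = 1 XOR 1 = 0
= 1111100001001010 (63562 decimal)


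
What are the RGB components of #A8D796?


Hex: #A8D796
R = A8₁₆ = 168
G = D7₁₆ = 215
B = 96₁₆ = 150
= RGB(168, 215, 150)


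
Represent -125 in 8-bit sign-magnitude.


Sign bit: 1 (negative)
Magnitude: 125 = 1111101
= 11111101


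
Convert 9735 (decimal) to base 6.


Divide by 6 repeatedly:
9735 ÷ 6 = 1622 remainder 3
1622 ÷ 6 = 270 remainder 2
270 ÷ 6 = 45 remainder 0
45 ÷ 6 = 7 remainder 3
7 ÷ 6 = 1 remainder 1
1 ÷ 6 = 0 remainder 1
Reading remainders bottom-up:
= 113023


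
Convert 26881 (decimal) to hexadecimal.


Divide by 16 repeatedly:
26881 ÷ 16 = 1680 remainder 1 (1)
1680 ÷ 16 = 105 remainder 0 (0)
105 ÷ 16 = 6 remainder 9 (9)
6 ÷ 16 = 0 remainder 6 (6)
Reading remainders bottom-up:
= 0x6901


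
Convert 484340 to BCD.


Each digit → 4-bit binary:
  4 → 0100
  8 → 1000
  4 → 0100
  3 → 0011
  4 → 0100
  0 → 0000
= 0100 1000 0100 0011 0100 0000


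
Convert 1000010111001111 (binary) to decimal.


Positional values:
Bit 0: 1 × 2^0 = 1
Bit 1: 1 × 2^1 = 2
Bit 2: 1 × 2^2 = 4
Bit 3: 1 × 2^3 = 8
Bit 6: 1 × 2^6 = 64
Bit 7: 1 × 2^7 = 128
Bit 8: 1 × 2^8 = 256
Bit 10: 1 × 2^10 = 1024
Bit 15: 1 × 2^15 = 32768
Sum = 1 + 2 + 4 + 8 + 64 + 128 + 256 + 1024 + 32768
= 34255
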